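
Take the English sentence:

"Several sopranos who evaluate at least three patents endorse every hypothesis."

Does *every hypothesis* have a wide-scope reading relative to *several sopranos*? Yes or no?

Yes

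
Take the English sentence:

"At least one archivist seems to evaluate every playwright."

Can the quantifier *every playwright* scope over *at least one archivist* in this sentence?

Yes

*every playwright* is inside a raising infinitive, which is transparent to QR (no CP barrier), so it behaves as a matrix argument.
QR within a single clause is free, so the lower quantifier may take scope over the higher one.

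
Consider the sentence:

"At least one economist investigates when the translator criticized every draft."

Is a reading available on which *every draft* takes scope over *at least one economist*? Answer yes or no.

No

*every draft* is embedded in the embedded question *when the translator criticized every draft*.
QR across an interrogative CP boundary is ruled out as a wh-island violation.
*every draft* is confined to the island and cannot take scope over *at least one economist*.
(Only the surface reading survives: one fixed economist with respect to all the relevant drafts.)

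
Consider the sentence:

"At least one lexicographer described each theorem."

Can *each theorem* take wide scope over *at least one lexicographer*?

Yes

*each theorem* and *at least one lexicographer* are in the same minimal clause.
No island intervenes, so both surface and inverse scope are derivable.
So *each theorem* > *at least one lexicographer* is among the available readings.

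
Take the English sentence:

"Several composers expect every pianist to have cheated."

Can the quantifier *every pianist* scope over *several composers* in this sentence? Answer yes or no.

This is an ECM construction: *every pianist* is the infinitival subject, Case-marked by the matrix verb, and the infinitive is transparent for QR.
Since no island is crossed, the inverse ordering is licensed alongside surface scope.

Yes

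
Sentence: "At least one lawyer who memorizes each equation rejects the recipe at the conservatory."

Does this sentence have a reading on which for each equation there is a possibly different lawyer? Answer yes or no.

That reading corresponds to *each equation* > *at least one lawyer*.
Structurally, *each equation* is inside the relative clause *who memorizes each equation*.
The relative clause forms an island for QR, so the quantifier is confined to the head noun's restrictor.
Hence only narrow scope for *each equation* (under *at least one lawyer*) survives.

No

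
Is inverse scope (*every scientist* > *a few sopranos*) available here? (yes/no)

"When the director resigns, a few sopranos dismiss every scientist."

*every scientist* is a matrix argument; the adjunct is an island but the target quantifier is outside it.
No island intervenes, so both surface and inverse scope are derivable.
The sentence is scopally ambiguous between *a few sopranos* > *every scientist* and *every scientist* > *a few sopranos*.

Yes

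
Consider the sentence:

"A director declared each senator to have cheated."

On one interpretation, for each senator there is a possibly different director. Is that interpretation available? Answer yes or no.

The paraphrase describes the scope ordering *each senator* > *a director*.
This is an ECM construction: *each senator* is the infinitival subject, Case-marked by the matrix verb, and the infinitive is transparent for QR.
Since no island is crossed, the inverse ordering is licensed alongside surface scope.

Yes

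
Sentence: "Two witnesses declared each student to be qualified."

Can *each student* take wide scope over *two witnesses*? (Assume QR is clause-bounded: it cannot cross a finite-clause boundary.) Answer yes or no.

The ECM infinitive is scope-transparent — *each student* is free to raise above *two witnesses*.
Since no island is crossed, the inverse ordering is licensed alongside surface scope.

Yes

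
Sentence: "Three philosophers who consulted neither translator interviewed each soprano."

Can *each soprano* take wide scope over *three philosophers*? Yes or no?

The relative clause *who consulted neither translator* modifies *three philosophers*, but *each soprano* is not inside that relative clause — it is an argument of the matrix verb.
With no island boundary between them, the object can take inverse scope over the subject via ordinary QR within the clause.
The sentence is scopally ambiguous between *three philosophers* > *each soprano* and *each soprano* > *three philosophers*.

Yes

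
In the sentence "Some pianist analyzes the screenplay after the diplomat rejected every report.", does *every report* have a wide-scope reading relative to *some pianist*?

*every report* is embedded in the adjunct clause *after the diplomat rejected every report*.
Adjuncts are opaque for quantifier raising; a quantifier in an adjunct stays inside it.
Hence only narrow scope for *every report* (under *some pianist*) survives.

No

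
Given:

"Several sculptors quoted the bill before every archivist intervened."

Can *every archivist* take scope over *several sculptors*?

Structurally, *every archivist* is inside the adjunct clause *before every archivist intervened*.
Adjuncts are opaque for quantifier raising; a quantifier in an adjunct stays inside it.
So *every archivist* cannot raise to a position above *several sculptors*.

No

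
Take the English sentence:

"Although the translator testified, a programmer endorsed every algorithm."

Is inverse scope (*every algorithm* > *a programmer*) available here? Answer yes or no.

Yes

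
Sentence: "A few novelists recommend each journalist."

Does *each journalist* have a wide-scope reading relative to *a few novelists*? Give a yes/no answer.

Yes

*each journalist* is the matrix object and *a few novelists* the matrix subject; the two are clausemates.
Since no island is crossed, the inverse ordering is licensed alongside surface scope.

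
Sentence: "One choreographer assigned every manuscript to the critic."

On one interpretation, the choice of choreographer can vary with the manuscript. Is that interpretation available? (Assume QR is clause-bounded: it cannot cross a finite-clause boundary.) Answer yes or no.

The paraphrase describes the scope ordering *every manuscript* > *one choreographer*.
*one choreographer* and *every manuscript* are co-arguments of the matrix verb, with nothing but a clause-internal boundary between them.
Clause-internal QR can adjoin the lower DP above the subject, yielding the inverse reading.

Yes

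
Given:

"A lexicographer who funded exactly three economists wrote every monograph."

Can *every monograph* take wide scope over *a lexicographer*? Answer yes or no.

Yes

*every monograph* is a matrix argument; only *a lexicographer* is modified by the relative clause *who funded exactly three economists*, so the RC island is irrelevant to the target quantifier.
Since no island is crossed, the inverse ordering is licensed alongside surface scope.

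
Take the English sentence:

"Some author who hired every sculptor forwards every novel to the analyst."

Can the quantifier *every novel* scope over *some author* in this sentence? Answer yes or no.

Yes

*every novel* sits in the matrix clause, not in the relative clause on *some author*.
Clause-internal QR can adjoin the lower DP above the subject, yielding the inverse reading.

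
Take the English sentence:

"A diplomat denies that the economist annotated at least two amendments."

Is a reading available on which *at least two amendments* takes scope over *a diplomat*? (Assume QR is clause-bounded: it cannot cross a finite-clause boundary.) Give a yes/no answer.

The target quantifier *at least two amendments* is part of the finite complement clause *that the economist annotated at least two amendments*.
QR is clause-bounded, so the finite complement is a scope island for the embedded quantifier.
There is no licit LF on which *at least two amendments* c-commands *a diplomat*.
(Only the surface reading survives: one fixed diplomat with respect to all the relevant amendments.)

No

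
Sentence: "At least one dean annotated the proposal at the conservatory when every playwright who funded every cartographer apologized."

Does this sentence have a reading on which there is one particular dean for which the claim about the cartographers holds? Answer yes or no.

Yes

The described interpretation is the *at least one dean* > *every cartographer* scoping.
Nothing needs to raise for *at least one dean* > *every cartographer*, so no island constraint is at stake.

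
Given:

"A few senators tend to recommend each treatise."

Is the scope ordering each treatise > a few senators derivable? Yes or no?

Yes

Infinitival complements of raising predicates do not block QR; *each treatise* and *a few senators* are effectively clausemates.
QR within a single clause is free, so the lower quantifier may take scope over the higher one.
Both orderings are possible: *a few senators* > *each treatise* and *each treatise* > *a few senators*.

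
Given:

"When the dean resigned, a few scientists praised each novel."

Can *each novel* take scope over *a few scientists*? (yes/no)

Although there is an adjunct clause, *each novel* is in the main clause, not inside the adjunct.
Nothing blocks QR of the lower DP to a position above the higher one, so inverse scope is available.

Yes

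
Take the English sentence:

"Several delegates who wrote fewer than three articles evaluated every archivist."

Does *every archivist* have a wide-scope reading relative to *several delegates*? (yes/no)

*every archivist* sits in the matrix clause, not in the relative clause on *several delegates*.
QR within a single clause is free, so the lower quantifier may take scope over the higher one.
Both orderings are possible: *several delegates* > *every archivist* and *every archivist* > *several delegates*.

Yes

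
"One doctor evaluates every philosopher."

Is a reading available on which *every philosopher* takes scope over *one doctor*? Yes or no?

Yes

Both DPs are arguments of the same predicate; there is no clause or island boundary between them.
Clause-internal QR can adjoin the lower DP above the subject, yielding the inverse reading.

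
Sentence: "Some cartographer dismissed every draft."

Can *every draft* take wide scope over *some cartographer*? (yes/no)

Both DPs are arguments of the same predicate; there is no clause or island boundary between them.
Ordinary QR to a clause-peripheral position gives the wide-scope LF for the lower DP.
So *every draft* > *some cartographer* is among the available readings.

Yes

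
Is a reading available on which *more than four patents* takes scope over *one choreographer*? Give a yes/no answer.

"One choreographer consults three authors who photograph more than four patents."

No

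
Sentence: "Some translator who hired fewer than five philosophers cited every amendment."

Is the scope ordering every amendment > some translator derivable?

Although the sentence contains a relative clause (*who hired fewer than five philosophers*), *every amendment* is outside it, in the matrix VP.
No island intervenes, so both surface and inverse scope are derivable.
So *every amendment* > *some translator* is among the available readings.

Yes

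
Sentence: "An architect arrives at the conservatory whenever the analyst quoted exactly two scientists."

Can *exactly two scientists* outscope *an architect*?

No

*exactly two scientists* sits inside the adjunct clause *whenever the analyst quoted exactly two scientists*.
Adjunct clauses are scope islands: a quantifier inside an adjunct cannot raise into the matrix clause.
*exactly two scientists* is confined to the island and cannot take scope over *an architect*.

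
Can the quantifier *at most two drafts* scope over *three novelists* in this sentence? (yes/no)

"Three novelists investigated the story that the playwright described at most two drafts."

No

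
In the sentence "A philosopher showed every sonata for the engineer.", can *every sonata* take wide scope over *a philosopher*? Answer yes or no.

Yes

*a philosopher* and *every sonata* are co-arguments of the matrix verb, with nothing but a clause-internal boundary between them.
With no island boundary between them, the object can take inverse scope over the subject via ordinary QR within the clause.
The sentence is scopally ambiguous between *a philosopher* > *every sonata* and *every sonata* > *a philosopher*.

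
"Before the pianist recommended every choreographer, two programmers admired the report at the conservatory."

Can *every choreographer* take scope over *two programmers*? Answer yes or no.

No

*every choreographer* occurs within the adjunct clause *before the pianist recommended every choreographer*.
Adjuncts are opaque for quantifier raising; a quantifier in an adjunct stays inside it.
The ordering *every choreographer* > *two programmers* is therefore underivable.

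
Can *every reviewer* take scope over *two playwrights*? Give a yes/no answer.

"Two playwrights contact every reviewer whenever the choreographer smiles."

Yes

The adjunct island is irrelevant here — *every reviewer* and *two playwrights* are both in the matrix clause.
Ordinary QR to a clause-peripheral position gives the wide-scope LF for the lower DP.
Both orderings are possible: *two playwrights* > *every reviewer* and *every reviewer* > *two playwrights*.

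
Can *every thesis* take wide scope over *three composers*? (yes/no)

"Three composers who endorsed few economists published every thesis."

Yes

*every thesis* is a matrix argument; only *three composers* is modified by the relative clause *who endorsed few economists*, so the RC island is irrelevant to the target quantifier.
With no island boundary between them, the object can take inverse scope over the subject via ordinary QR within the clause.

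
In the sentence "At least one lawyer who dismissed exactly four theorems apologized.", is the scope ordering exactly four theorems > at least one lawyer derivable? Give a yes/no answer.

No

*exactly four theorems* sits inside the relative clause *who dismissed exactly four theorems*.
Quantifiers inside a relative clause are trapped there; the RC boundary blocks QR.
*exactly four theorems* is confined to the island and cannot take scope over *at least one lawyer*.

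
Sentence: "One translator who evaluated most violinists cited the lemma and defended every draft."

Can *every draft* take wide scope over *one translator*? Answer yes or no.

No

Structurally, *every draft* is inside one conjunct of the coordinate structure (*defended every draft*).
QR out of a conjunct would have to apply non-ATB, which the CSC forbids.
There is no licit LF on which *every draft* c-commands *one translator*.
(Only the surface reading survives: one fixed translator with respect to all the relevant drafts.)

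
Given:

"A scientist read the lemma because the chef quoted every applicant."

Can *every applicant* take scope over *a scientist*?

No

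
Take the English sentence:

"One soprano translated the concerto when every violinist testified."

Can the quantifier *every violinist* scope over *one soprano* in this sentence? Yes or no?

No

Structurally, *every violinist* is inside the adjunct clause *when every violinist testified*.
The adjunct-island constraint bars QR out of an adverbial clause.
Hence only narrow scope for *every violinist* (under *one soprano*) survives.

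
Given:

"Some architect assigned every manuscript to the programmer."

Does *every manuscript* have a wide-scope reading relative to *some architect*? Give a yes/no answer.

Yes

*some architect* and *every manuscript* are co-arguments of the matrix verb, with nothing but a clause-internal boundary between them.
Clause-internal QR can adjoin the lower DP above the subject, yielding the inverse reading.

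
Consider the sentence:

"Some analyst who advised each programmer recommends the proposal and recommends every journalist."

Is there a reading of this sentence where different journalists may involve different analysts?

No

That reading corresponds to *every journalist* > *some analyst*.
*every journalist* is embedded in one conjunct of the coordinate structure (*recommends every journalist*).
Asymmetric QR out of one conjunct violates the Coordinate Structure Constraint.
Hence only narrow scope for *every journalist* (under *some analyst*) survives.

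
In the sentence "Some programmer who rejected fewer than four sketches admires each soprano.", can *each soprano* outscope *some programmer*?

Yes

Although the sentence contains a relative clause (*who rejected fewer than four sketches*), *each soprano* is outside it, in the matrix VP.
Nothing blocks QR of the lower DP to a position above the higher one, so inverse scope is available.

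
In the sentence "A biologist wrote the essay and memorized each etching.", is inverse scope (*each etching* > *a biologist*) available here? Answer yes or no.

*each etching* occurs within one conjunct of the coordinate structure (*memorized each etching*).
A quantifier cannot raise out of one conjunct of a coordination across the whole coordinate structure — the CSC applies to QR.
So *each etching* cannot raise to a position above *a biologist*.
(Only the surface reading survives: one fixed biologist with respect to all the relevant etchings.)

No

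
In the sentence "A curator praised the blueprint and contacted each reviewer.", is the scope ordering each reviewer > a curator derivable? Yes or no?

*each reviewer* sits inside one conjunct of the coordinate structure (*contacted each reviewer*).
Coordinate structures are islands for non-across-the-board movement, QR included.
*each reviewer* > *a curator* would require crossing that boundary, which is illicit.

No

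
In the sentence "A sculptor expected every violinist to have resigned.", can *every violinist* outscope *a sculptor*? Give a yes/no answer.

The ECM infinitive is scope-transparent — *every violinist* is free to raise above *a sculptor*.
QR within a single clause is free, so the lower quantifier may take scope over the higher one.
So *every violinist* > *a sculptor* is among the available readings.

Yes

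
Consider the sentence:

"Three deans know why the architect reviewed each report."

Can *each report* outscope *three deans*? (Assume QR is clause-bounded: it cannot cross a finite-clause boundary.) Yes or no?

*each report* sits inside the embedded question *why the architect reviewed each report*.
An indirect question is a wh-island; the filled [Spec,CP] blocks QR across the CP edge.
*each report* > *three deans* would require crossing that boundary, which is illicit.

No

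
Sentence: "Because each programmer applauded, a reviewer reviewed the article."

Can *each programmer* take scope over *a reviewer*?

No

*each programmer* occurs within the adjunct clause *because each programmer applauded*.
Since the clause is an adjunct (not a complement), the Adjunct Condition blocks QR across its edge.
The ordering *each programmer* > *a reviewer* is therefore underivable.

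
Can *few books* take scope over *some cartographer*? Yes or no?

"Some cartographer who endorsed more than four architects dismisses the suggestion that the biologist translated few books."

The target quantifier *few books* is part of the complex NP *the suggestion that the biologist translated few books*.
The Complex NP Constraint bars QR out of the complement clause of a noun.
There is no licit LF on which *few books* c-commands *some cartographer*.
(Only the surface reading survives: one fixed cartographer with respect to all the relevant books.)

No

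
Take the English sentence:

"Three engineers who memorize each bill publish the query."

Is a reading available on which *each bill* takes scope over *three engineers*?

*each bill* occurs within the relative clause *who memorize each bill*.
The relative clause forms an island for QR, so the quantifier is confined to the head noun's restrictor.
*each bill* is confined to the island and cannot take scope over *three engineers*.

No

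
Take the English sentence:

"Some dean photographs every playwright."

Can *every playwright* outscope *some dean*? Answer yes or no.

*every playwright* and *some dean* are in the same minimal clause.
Nothing blocks QR of the lower DP to a position above the higher one, so inverse scope is available.
The sentence is scopally ambiguous between *some dean* > *every playwright* and *every playwright* > *some dean*.

Yes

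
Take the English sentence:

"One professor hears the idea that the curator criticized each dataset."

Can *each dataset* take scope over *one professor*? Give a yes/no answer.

*each dataset* sits inside the complex NP *the idea that the curator criticized each dataset*.
The complex NP is opaque for QR — the quantifier is frozen inside the noun's complement.
*each dataset* is confined to the island and cannot take scope over *one professor*.

No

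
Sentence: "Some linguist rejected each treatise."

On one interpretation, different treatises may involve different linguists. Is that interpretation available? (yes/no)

Yes

This is the *each treatise* > *some linguist* reading.
*each treatise* is the matrix object and *some linguist* the matrix subject; the two are clausemates.
Since no island is crossed, the inverse ordering is licensed alongside surface scope.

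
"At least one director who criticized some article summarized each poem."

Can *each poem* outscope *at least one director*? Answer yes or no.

*each poem* is a matrix argument; only *at least one director* is modified by the relative clause *who criticized some article*, so the RC island is irrelevant to the target quantifier.
With no island boundary between them, the object can take inverse scope over the subject via ordinary QR within the clause.
Both orderings are possible: *at least one director* > *each poem* and *each poem* > *at least one director*.

Yes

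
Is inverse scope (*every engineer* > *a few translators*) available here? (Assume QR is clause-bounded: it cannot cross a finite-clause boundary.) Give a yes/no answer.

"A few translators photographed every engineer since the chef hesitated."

Yes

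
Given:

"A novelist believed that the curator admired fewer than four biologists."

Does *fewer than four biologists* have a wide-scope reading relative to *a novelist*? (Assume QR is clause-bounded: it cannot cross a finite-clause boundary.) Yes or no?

No

*fewer than four biologists* sits inside the finite complement clause *that the curator admired fewer than four biologists*.
Finite CP is the ceiling for QR here, by assumption.
Hence only narrow scope for *fewer than four biologists* (under *a novelist*) survives.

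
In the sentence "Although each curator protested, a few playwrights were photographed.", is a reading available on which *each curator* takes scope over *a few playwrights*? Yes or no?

No

*each curator* sits inside the adjunct clause *although each curator protested*.
Adjunct clauses are scope islands: a quantifier inside an adjunct cannot raise into the matrix clause.
*each curator* > *a few playwrights* would require crossing that boundary, which is illicit.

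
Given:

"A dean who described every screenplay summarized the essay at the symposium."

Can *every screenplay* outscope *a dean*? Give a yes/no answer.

The DP *every screenplay* is contained in the relative clause *who described every screenplay*.
A relative clause is a scope island — quantifier raising cannot cross its boundary.
So the wide-scope reading for *every screenplay* is blocked.

No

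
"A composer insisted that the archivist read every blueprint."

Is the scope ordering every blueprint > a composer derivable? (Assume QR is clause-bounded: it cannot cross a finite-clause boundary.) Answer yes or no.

No

The target quantifier *every blueprint* is part of the finite complement clause *that the archivist read every blueprint*.
Under clause-bounded QR, a quantifier in an embedded finite clause cannot raise into the matrix clause.
*every blueprint* > *a composer* would require crossing that boundary, which is illicit.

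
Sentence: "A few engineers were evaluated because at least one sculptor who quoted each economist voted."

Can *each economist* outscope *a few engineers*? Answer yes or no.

*each economist* is embedded in the relative clause *who quoted each economist*, which is itself inside the adjunct *because at least one sculptor who quoted each economist voted*.
Both the relative clause and the enclosing adjunct are scope islands; QR cannot cross either.
*each economist* is confined to the island and cannot take scope over *a few engineers*.

No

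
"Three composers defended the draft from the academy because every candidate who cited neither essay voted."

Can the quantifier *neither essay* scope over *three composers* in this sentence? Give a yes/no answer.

The DP *neither essay* is contained in the relative clause *who cited neither essay*, which is itself inside the adjunct *because every candidate who cited neither essay voted*.
Both the relative clause and the enclosing adjunct are scope islands; QR cannot cross either.
*neither essay* is confined to the island and cannot take scope over *three composers*.

No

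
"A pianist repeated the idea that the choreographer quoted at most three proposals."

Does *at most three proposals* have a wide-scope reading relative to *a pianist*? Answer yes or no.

No

The DP *at most three proposals* is contained in the complex NP *the idea that the choreographer quoted at most three proposals*.
The Complex NP Constraint bars QR out of the complement clause of a noun.
There is no licit LF on which *at most three proposals* c-commands *a pianist*.
(Only the surface reading survives: one fixed pianist with respect to all the relevant proposals.)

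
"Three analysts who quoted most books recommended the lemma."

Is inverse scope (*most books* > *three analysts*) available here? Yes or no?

No

*most books* sits inside the relative clause *who quoted most books*.
A relative clause is a scope island — quantifier raising cannot cross its boundary.
*most books* is confined to the island and cannot take scope over *three analysts*.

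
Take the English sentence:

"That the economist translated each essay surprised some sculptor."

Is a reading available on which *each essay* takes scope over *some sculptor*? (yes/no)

*each essay* occurs within the sentential subject *that the economist translated each essay*.
The Sentential Subject Constraint rules out raising the quantifier out of the that-clause subject.
So the wide-scope reading for *each essay* is blocked.

No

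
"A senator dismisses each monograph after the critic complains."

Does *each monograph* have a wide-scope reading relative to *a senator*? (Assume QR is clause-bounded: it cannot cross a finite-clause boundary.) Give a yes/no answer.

Yes

*each monograph* is a matrix argument; the adjunct is an island but the target quantifier is outside it.
Ordinary QR to a clause-peripheral position gives the wide-scope LF for the lower DP.
Both orderings are possible: *a senator* > *each monograph* and *each monograph* > *a senator*.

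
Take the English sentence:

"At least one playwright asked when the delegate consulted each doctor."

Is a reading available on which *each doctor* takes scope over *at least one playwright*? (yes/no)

No

*each doctor* is embedded in the embedded question *when the delegate consulted each doctor*.
The wh-island constraint blocks QR out of an embedded interrogative.
There is no licit LF on which *each doctor* c-commands *at least one playwright*.
(Only the surface reading survives: one fixed playwright with respect to all the relevant doctors.)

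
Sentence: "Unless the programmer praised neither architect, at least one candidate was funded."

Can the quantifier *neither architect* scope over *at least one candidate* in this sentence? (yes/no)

*neither architect* occurs within the adjunct clause *unless the programmer praised neither architect*.
Adverbial clauses are not L-marked, so they are barriers for QR — the quantifier cannot escape the adjunct.
*neither architect* is confined to the island and cannot take scope over *at least one candidate*.

No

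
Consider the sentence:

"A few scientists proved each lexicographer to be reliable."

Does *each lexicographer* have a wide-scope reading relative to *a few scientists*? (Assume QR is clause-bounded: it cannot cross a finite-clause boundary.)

Yes

The ECM infinitive is scope-transparent — *each lexicographer* is free to raise above *a few scientists*.
Since no island is crossed, the inverse ordering is licensed alongside surface scope.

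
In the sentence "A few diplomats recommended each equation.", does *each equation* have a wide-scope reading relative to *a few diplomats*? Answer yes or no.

*each equation* is the matrix object and *a few diplomats* the matrix subject; the two are clausemates.
Since no island is crossed, the inverse ordering is licensed alongside surface scope.
So *each equation* > *a few diplomats* is among the available readings.

Yes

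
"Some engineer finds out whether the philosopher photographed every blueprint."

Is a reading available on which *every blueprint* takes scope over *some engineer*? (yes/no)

*every blueprint* occurs within the embedded question *whether the philosopher photographed every blueprint*.
An indirect question is a wh-island; the filled [Spec,CP] blocks QR across the CP edge.
There is no licit LF on which *every blueprint* c-commands *some engineer*.

No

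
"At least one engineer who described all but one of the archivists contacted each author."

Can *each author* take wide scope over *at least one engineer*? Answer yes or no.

The relative clause *who described all but one of the archivists* modifies *at least one engineer*, but *each author* is not inside that relative clause — it is an argument of the matrix verb.
Nothing blocks QR of the lower DP to a position above the higher one, so inverse scope is available.

Yes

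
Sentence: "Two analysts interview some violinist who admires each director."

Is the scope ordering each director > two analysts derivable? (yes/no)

No

*each director* is embedded in the relative clause *who admires each director* modifying *some violinist*.
Quantifiers inside a relative clause are trapped there; the RC boundary blocks QR.
So *each director* cannot raise high enough to outscope *two analysts*; only the surface ordering *two analysts* > *each director* is available.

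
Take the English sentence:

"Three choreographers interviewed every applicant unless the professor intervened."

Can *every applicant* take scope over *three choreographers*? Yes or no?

Yes

*every applicant* is a matrix argument; the adjunct is an island but the target quantifier is outside it.
No island intervenes, so both surface and inverse scope are derivable.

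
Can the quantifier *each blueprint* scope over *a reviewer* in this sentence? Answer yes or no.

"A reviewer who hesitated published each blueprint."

Yes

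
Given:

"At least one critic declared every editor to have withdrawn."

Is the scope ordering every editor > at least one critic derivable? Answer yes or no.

The ECM infinitive is scope-transparent — *every editor* is free to raise above *at least one critic*.
With no island boundary between them, the object can take inverse scope over the subject via ordinary QR within the clause.

Yes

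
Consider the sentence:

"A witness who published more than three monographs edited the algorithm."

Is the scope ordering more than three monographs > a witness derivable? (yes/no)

No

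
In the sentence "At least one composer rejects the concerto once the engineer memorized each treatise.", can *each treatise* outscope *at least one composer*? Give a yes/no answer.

The DP *each treatise* is contained in the adjunct clause *once the engineer memorized each treatise*.
The adjunct-island constraint bars QR out of an adverbial clause.
The inverse ordering *each treatise* > *at least one composer* is therefore underivable.
(Only the surface reading survives: one fixed composer with respect to all the relevant treatises.)

No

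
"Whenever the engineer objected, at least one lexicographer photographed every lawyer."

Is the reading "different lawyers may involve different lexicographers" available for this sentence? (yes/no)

The paraphrase describes the scope ordering *every lawyer* > *at least one lexicographer*.
The adjunct clause does not contain *every lawyer*, which is the matrix object.
With no island boundary between them, the object can take inverse scope over the subject via ordinary QR within the clause.
So *every lawyer* > *at least one lexicographer* is among the available readings.

Yes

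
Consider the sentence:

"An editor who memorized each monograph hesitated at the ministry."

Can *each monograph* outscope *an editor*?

No

*each monograph* is embedded in the relative clause *who memorized each monograph*.
A relative clause is a scope island — quantifier raising cannot cross its boundary.
There is no licit LF on which *each monograph* c-commands *an editor*.
(Only the surface reading survives: one fixed editor with respect to all the relevant monographs.)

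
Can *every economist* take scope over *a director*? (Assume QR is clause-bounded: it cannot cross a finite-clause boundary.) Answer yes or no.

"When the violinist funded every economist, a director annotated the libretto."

No

Structurally, *every economist* is inside the adjunct clause *when the violinist funded every economist*.
Since the clause is an adjunct (not a complement), the Adjunct Condition blocks QR across its edge.
The ordering *every economist* > *a director* is therefore underivable.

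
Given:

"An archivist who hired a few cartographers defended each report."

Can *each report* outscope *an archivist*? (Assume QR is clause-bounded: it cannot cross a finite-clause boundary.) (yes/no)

Yes

The RC *who hired a few cartographers* is an island, but *each report* is not inside it — it is the matrix object, a clausemate of *an archivist*.
Nothing blocks QR of the lower DP to a position above the higher one, so inverse scope is available.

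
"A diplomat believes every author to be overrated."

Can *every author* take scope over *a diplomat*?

*every author* is the subject of an ECM infinitive — the infinitival complement of an ECM verb is not a scope island, so *every author* can raise into the matrix clause.
Nothing blocks QR of the lower DP to a position above the higher one, so inverse scope is available.
The sentence is scopally ambiguous between *a diplomat* > *every author* and *every author* > *a diplomat*.

Yes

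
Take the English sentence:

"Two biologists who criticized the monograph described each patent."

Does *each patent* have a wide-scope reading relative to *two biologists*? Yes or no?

Yes

The relative clause *who criticized the monograph* modifies *two biologists*, but *each patent* is not inside that relative clause — it is an argument of the matrix verb.
Clause-internal QR can adjoin the lower DP above the subject, yielding the inverse reading.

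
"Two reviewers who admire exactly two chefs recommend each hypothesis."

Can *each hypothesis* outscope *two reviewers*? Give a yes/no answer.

*each hypothesis* is a matrix argument; only *two reviewers* is modified by the relative clause *who admire exactly two chefs*, so the RC island is irrelevant to the target quantifier.
Clause-internal QR can adjoin the lower DP above the subject, yielding the inverse reading.

Yes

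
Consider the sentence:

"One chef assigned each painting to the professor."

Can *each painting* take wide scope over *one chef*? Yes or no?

Yes

*each painting* and *one chef* are in the same minimal clause.
With no island boundary between them, the object can take inverse scope over the subject via ordinary QR within the clause.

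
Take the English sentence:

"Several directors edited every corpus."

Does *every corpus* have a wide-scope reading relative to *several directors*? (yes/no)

Yes

Both DPs are arguments of the same predicate; there is no clause or island boundary between them.
Clause-internal QR can adjoin the lower DP above the subject, yielding the inverse reading.
Both orderings are possible: *several directors* > *every corpus* and *every corpus* > *several directors*.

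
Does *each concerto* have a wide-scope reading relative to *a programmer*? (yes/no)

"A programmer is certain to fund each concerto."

Raising constructions are monoclausal for scope purposes; *each concerto* is not separated from *a programmer* by any island.
Ordinary QR to a clause-peripheral position gives the wide-scope LF for the lower DP.

Yes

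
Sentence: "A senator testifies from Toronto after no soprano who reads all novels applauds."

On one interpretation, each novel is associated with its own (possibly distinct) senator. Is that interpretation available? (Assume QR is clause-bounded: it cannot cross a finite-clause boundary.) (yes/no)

The described interpretation is the *all novels* > *a senator* scoping.
Structurally, *all novels* is inside the relative clause *who reads all novels*, which is itself inside the adjunct *after no soprano who reads all novels applauds*.
Both the relative clause and the enclosing adjunct are scope islands; QR cannot cross either.
*all novels* is confined to the island and cannot take scope over *a senator*.

No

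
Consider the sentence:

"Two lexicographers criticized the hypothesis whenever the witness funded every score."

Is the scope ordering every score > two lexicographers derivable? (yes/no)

*every score* is embedded in the adjunct clause *whenever the witness funded every score*.
The adjunct-island constraint bars QR out of an adverbial clause.
*every score* > *two lexicographers* would require crossing that boundary, which is illicit.

No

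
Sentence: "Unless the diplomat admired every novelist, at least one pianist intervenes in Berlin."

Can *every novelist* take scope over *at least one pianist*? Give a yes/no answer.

*every novelist* is embedded in the adjunct clause *unless the diplomat admired every novelist*.
The adjunct-island constraint bars QR out of an adverbial clause.
*every novelist* > *at least one pianist* would require crossing that boundary, which is illicit.

No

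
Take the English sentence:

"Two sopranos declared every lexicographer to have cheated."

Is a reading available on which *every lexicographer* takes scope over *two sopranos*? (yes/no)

Yes

The ECM infinitive is scope-transparent — *every lexicographer* is free to raise above *two sopranos*.
QR within a single clause is free, so the lower quantifier may take scope over the higher one.
So *every lexicographer* > *two sopranos* is among the available readings.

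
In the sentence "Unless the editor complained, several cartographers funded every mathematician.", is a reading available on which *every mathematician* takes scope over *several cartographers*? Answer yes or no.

Although there is an adjunct clause, *every mathematician* is in the main clause, not inside the adjunct.
No island intervenes, so both surface and inverse scope are derivable.
Both orderings are possible: *several cartographers* > *every mathematician* and *every mathematician* > *several cartographers*.

Yes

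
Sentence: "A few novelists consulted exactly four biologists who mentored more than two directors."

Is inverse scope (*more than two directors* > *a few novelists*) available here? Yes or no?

No

*more than two directors* occurs within the relative clause *who mentored more than two directors* modifying *exactly four biologists*.
The relative clause forms an island for QR, so the quantifier is confined to the head noun's restrictor.
The inverse ordering *more than two directors* > *a few novelists* is therefore underivable.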